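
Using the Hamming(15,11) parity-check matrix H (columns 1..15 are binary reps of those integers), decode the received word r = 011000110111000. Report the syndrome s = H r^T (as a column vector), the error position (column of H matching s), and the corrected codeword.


s = (0, 0, 1, 1)^T, error position = 3, corrected codeword c = 010000110111000

Compute s = H r^T mod 2 one row at a time:
  s_1 = 1 + 0 + 1 + 1 + 1 + 0 + 0 + 0 = 4 ≡ 0 (mod 2).
  s_2 = 0 + 0 + 0 + 1 + 1 + 0 + 0 + 0 = 2 ≡ 0 (mod 2).
  s_3 = 1 + 1 + 0 + 1 + 1 + 1 + 0 + 0 = 5 ≡ 1 (mod 2).
  s_4 = 0 + 1 + 0 + 1 + 0 + 1 + 0 + 0 = 3 ≡ 1 (mod 2).
s = (0, 0, 1, 1)^T — this equals column 3 of H (binary 0011), so error is at position 3.
Correct: flip bit 3 of r = 011000110111000 to get c = 010000110111000.


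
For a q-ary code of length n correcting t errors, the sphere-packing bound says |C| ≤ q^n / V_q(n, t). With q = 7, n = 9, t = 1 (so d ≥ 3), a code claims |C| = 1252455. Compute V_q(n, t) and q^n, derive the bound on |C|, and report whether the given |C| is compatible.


V_q(n, t) = 55, q^n = 40353607, Hamming bound = 733701, |C| = 1252455 > bound (violated).

Step 1: Compute V_q(n, t) = Σ_{j=0}^1 C(n, j) (q−1)^j.
  j = 0: C(9,0)·(6)^0 = 1·1 = 1.
  j = 1: C(9,1)·(6)^1 = 9·6 = 54.
  V_q(n, t) = 1 + 54 = 55.
Step 2: q^n = 7^9 = 40353607.
Step 3: Hamming bound ⌊q^n / V_q(n,t)⌋ = ⌊40353607/55⌋ = 733701.
Step 4: Compare |C| = 1252455 to 733701: violated.
The claimed |C| lies above the Hamming bound, so no 7-ary code of length 9 with d ≥ 3 can have 1252455 codewords.


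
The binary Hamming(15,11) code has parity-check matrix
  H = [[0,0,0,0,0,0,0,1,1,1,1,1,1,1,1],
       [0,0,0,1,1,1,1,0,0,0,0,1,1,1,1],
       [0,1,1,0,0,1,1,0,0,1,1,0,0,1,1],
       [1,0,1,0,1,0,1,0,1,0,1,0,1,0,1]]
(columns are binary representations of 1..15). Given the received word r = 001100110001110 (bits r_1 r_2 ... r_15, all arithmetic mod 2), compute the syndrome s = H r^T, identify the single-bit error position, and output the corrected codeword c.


s = (0, 1, 1, 1)^T, error position = 7, corrected codeword c = 001100010001110

Compute s = H r^T mod 2 one row at a time:
  s_1 = 1 + 0 + 0 + 0 + 1 + 1 + 1 + 0 = 4 ≡ 0 (mod 2).
  s_2 = 1 + 0 + 0 + 1 + 1 + 1 + 1 + 0 = 5 ≡ 1 (mod 2).
  s_3 = 0 + 1 + 0 + 1 + 0 + 0 + 1 + 0 = 3 ≡ 1 (mod 2).
  s_4 = 0 + 1 + 0 + 1 + 0 + 0 + 1 + 0 = 3 ≡ 1 (mod 2).
s = (0, 1, 1, 1)^T — this equals column 7 of H (binary 0111), so error is at position 7.
Correct: flip bit 7 of r = 001100110001110 to get c = 001100010001110.


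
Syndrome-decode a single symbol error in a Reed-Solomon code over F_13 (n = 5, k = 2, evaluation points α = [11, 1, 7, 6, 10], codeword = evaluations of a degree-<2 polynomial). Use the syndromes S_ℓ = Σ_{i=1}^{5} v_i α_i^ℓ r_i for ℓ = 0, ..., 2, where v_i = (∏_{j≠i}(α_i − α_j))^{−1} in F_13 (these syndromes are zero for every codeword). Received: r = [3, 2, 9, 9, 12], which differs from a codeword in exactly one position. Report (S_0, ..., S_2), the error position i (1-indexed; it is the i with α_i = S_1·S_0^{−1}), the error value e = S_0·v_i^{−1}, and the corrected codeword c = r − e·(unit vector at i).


S = (5, 9, 11), error at position 3, error magnitude e = 9, c = [3, 2, 0, 9, 12].

Step 1: column multipliers v_i = (∏_{j≠i}(α_i − α_j))^{−1} mod 13.
  i = 1 (α = 11): (11−1)(11−7)(11−6)(11−10) = 10·4·5·1 = 200 ≡ 5, so v_1 = 5^{−1} = 8 (mod 13).
  i = 2 (α = 1): (1−11)(1−7)(1−6)(1−10) = (−10)·(−6)·(−5)·(−9) = 2700 ≡ 9, so v_2 = 9^{−1} = 3 (mod 13).
  i = 3 (α = 7): (7−11)(7−1)(7−6)(7−10) = (−4)·6·1·(−3) = 72 ≡ 7, so v_3 = 7^{−1} = 2 (mod 13).
  i = 4 (α = 6): (6−11)(6−1)(6−7)(6−10) = (−5)·5·(−1)·(−4) = −100 ≡ 4, so v_4 = 4^{−1} = 10 (mod 13).
  i = 5 (α = 10): (10−11)(10−1)(10−7)(10−6) = (−1)·9·3·4 = −108 ≡ 9, so v_5 = 9^{−1} = 3 (mod 13).
  v = [8, 3, 2, 10, 3].
Step 2: syndromes of r = [3, 2, 9, 9, 12] (all sums mod 13).
  S_0 = Σ v_i r_i = 8·3 + 3·2 + 2·9 + 10·9 + 3·12 = 174 ≡ 5.
  S_1 = Σ v_i α_i r_i = 8·11·3 + 3·1·2 + 2·7·9 + 10·6·9 + 3·10·12 = 1296 ≡ 9.
  α_i^2 mod 13 = [4, 1, 10, 10, 9].
  S_2 = Σ v_i α_i^2 r_i = 8·4·3 + 3·1·2 + 2·10·9 + 10·10·9 + 3·9·12 = 1506 ≡ 11.
  S = (5, 9, 11) ≠ 0, so r is not a codeword (an error is present).
Step 3: locate the error. For a single error e at position i, S_ℓ = v_i·e·α_i^ℓ, so α_err = S_1/S_0.
  S_0^{−1} = 5^{−1} = 8 (mod 13), so α_err = 9·8 = 72 ≡ 7 = α_3. Error position i = 3.
  Consistency check: S_2/S_1 = 11·3 = 33 ≡ 7 = α_err ✓ (single-error assumption holds).
Step 4: error magnitude e = S_0/v_3 = S_0·∏_{j≠3}(α_3 − α_j) = 5·7 = 35 ≡ 9 (mod 13).
Step 5: correct position 3: c_3 = r_3 − e = 9 − 9 ≡ 0 (mod 13). Hence c = [3, 2, 0, 9, 12].
  Check: interpolating c through the α_i gives m(x) = 11 + 4·x (degree < 2) with m(α_i) = c_i for every i, so c is indeed a codeword.


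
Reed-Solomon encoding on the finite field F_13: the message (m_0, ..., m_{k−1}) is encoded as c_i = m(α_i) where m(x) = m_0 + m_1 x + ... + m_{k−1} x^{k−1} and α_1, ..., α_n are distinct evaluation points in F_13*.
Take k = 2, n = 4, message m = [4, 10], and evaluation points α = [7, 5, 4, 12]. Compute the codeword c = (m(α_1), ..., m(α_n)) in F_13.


c = [9, 2, 5, 7]

Message polynomial: m(x) = 4 + 10·x (mod 13).
For each evaluation point α_i, compute m(α_i) mod 13:
  α_1 = 7: Horner steps 10 → 9, so m(7) = 9.
  α_2 = 5: Horner steps 10 → 2, so m(5) = 2.
  α_3 = 4: Horner steps 10 → 5, so m(4) = 5.
  α_4 = 12: Horner steps 10 → 7, so m(12) = 7.
Codeword c = [9, 2, 5, 7] ∈ F_13^4.


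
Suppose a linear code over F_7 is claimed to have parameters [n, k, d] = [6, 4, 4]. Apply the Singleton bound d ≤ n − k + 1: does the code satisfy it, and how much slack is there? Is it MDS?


Singleton RHS = n − k + 1 = 3, slack = -1, bound violated (no such code; not MDS).

Singleton bound: d ≤ n − k + 1.
Here n = 6, k = 4, so n − k + 1 = 3.
Given d = 4, check d ≤ 3: NO.
Slack = (n − k + 1) − d = -1.
The slack is negative: d = 4 exceeds n − k + 1 = 3 by 1, so the Singleton bound is violated and no linear [6, 4, 4]_7 code can exist. In particular it is not MDS (MDS requires d = n − k + 1 exactly).
Description: the claimed parameters are [6, 4, 4]_7; such a code would be impossible (violates the Singleton bound).


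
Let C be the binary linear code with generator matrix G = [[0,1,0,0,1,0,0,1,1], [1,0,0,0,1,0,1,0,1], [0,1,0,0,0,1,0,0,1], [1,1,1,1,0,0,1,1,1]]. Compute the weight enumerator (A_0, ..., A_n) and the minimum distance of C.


Weight distribution: A_0 = 1, A_3 = 3, A_4 = 4, A_5 = 4, A_6 = 2, A_7 = 1, A_8 = 1. Minimum distance d = 3.

Enumerate all 2^4 = 16 messages m ∈ F_2^4.
For each, compute codeword c = mG in F_2^9, then tally its weight.
  m = 0000 → c = 000000000, weight = 0.
  m = 1000 → c = 010010011, weight = 4.
  m = 0100 → c = 100010101, weight = 4.
  m = 1100 → c = 110000110, weight = 4.
  m = 0010 → c = 010001001, weight = 3.
  m = 1010 → c = 000011010, weight = 3.
  m = 0110 → c = 110011100, weight = 5.
  m = 1110 → c = 100001111, weight = 5.
  m = 0001 → c = 111100111, weight = 7.
  m = 1001 → c = 101110100, weight = 5.
  m = 0101 → c = 011110010, weight = 5.
  m = 1101 → c = 001100001, weight = 3.
  m = 0011 → c = 101101110, weight = 6.
  m = 1011 → c = 111111101, weight = 8.
  m = 0111 → c = 001111011, weight = 6.
  m = 1111 → c = 011101000, weight = 4.
Tally weights:
  weight 0: 1 codewords.
  weight 3: 3 codewords.
  weight 4: 4 codewords.
  weight 5: 4 codewords.
  weight 6: 2 codewords.
  weight 7: 1 codewords.
  weight 8: 1 codewords.
Minimum distance d = smallest w > 0 with A_w > 0 = 3.
Sanity: Σ A_w = 16 = 2^4 = 16 ✓.


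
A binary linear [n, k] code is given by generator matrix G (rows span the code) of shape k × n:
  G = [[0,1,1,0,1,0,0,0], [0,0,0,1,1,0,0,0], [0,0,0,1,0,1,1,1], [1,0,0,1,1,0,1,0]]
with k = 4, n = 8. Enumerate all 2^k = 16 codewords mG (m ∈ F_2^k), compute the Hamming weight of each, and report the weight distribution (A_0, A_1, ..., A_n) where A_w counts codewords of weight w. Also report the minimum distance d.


Weight distribution: A_0 = 1, A_2 = 2, A_3 = 2, A_4 = 5, A_5 = 4, A_7 = 2. Minimum distance d = 2.

Enumerate all 2^4 = 16 messages m ∈ F_2^4.
For each, compute codeword c = mG in F_2^8, then tally its weight.
  m = 0000 → c = 00000000, weight = 0.
  m = 1000 → c = 01101000, weight = 3.
  m = 0100 → c = 00011000, weight = 2.
  m = 1100 → c = 01110000, weight = 3.
  m = 0010 → c = 00010111, weight = 4.
  m = 1010 → c = 01111111, weight = 7.
  m = 0110 → c = 00001111, weight = 4.
  m = 1110 → c = 01100111, weight = 5.
  m = 0001 → c = 10011010, weight = 4.
  m = 1001 → c = 11110010, weight = 5.
  m = 0101 → c = 10000010, weight = 2.
  m = 1101 → c = 11101010, weight = 5.
  m = 0011 → c = 10001101, weight = 4.
  m = 1011 → c = 11100101, weight = 5.
  m = 0111 → c = 10010101, weight = 4.
  m = 1111 → c = 11111101, weight = 7.
Tally weights:
  weight 0: 1 codewords.
  weight 2: 2 codewords.
  weight 3: 2 codewords.
  weight 4: 5 codewords.
  weight 5: 4 codewords.
  weight 7: 2 codewords.
Minimum distance d = smallest w > 0 with A_w > 0 = 2.
Sanity: Σ A_w = 16 = 2^4 = 16 ✓.


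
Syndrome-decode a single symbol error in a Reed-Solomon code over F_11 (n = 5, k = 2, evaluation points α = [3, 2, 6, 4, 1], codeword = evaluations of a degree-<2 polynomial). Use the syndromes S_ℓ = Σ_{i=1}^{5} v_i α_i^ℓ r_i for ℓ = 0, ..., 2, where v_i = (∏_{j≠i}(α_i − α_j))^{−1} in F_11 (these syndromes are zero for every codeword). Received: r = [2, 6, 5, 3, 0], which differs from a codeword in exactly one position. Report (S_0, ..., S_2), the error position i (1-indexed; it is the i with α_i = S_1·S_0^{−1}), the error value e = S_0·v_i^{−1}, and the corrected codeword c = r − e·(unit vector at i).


S = (9, 7, 3), error at position 2, error magnitude e = 5, c = [2, 1, 5, 3, 0].

Step 1: column multipliers v_i = (∏_{j≠i}(α_i − α_j))^{−1} mod 11.
  i = 1 (α = 3): (3−2)(3−6)(3−4)(3−1) = 1·(−3)·(−1)·2 = 6 ≡ 6, so v_1 = 6^{−1} = 2 (mod 11).
  i = 2 (α = 2): (2−3)(2−6)(2−4)(2−1) = (−1)·(−4)·(−2)·1 = −8 ≡ 3, so v_2 = 3^{−1} = 4 (mod 11).
  i = 3 (α = 6): (6−3)(6−2)(6−4)(6−1) = 3·4·2·5 = 120 ≡ 10, so v_3 = 10^{−1} = 10 (mod 11).
  i = 4 (α = 4): (4−3)(4−2)(4−6)(4−1) = 1·2·(−2)·3 = −12 ≡ 10, so v_4 = 10^{−1} = 10 (mod 11).
  i = 5 (α = 1): (1−3)(1−2)(1−6)(1−4) = (−2)·(−1)·(−5)·(−3) = 30 ≡ 8, so v_5 = 8^{−1} = 7 (mod 11).
  v = [2, 4, 10, 10, 7].
Step 2: syndromes of r = [2, 6, 5, 3, 0] (all sums mod 11).
  S_0 = Σ v_i r_i = 2·2 + 4·6 + 10·5 + 10·3 + 7·0 = 108 ≡ 9.
  S_1 = Σ v_i α_i r_i = 2·3·2 + 4·2·6 + 10·6·5 + 10·4·3 + 7·1·0 = 480 ≡ 7.
  α_i^2 mod 11 = [9, 4, 3, 5, 1].
  S_2 = Σ v_i α_i^2 r_i = 2·9·2 + 4·4·6 + 10·3·5 + 10·5·3 + 7·1·0 = 432 ≡ 3.
  S = (9, 7, 3) ≠ 0, so r is not a codeword (an error is present).
Step 3: locate the error. For a single error e at position i, S_ℓ = v_i·e·α_i^ℓ, so α_err = S_1/S_0.
  S_0^{−1} = 9^{−1} = 5 (mod 11), so α_err = 7·5 = 35 ≡ 2 = α_2. Error position i = 2.
  Consistency check: S_2/S_1 = 3·8 = 24 ≡ 2 = α_err ✓ (single-error assumption holds).
Step 4: error magnitude e = S_0/v_2 = S_0·∏_{j≠2}(α_2 − α_j) = 9·3 = 27 ≡ 5 (mod 11).
Step 5: correct position 2: c_2 = r_2 − e = 6 − 5 ≡ 1 (mod 11). Hence c = [2, 1, 5, 3, 0].
  Check: interpolating c through the α_i gives m(x) = 10 + 1·x (degree < 2) with m(α_i) = c_i for every i, so c is indeed a codeword.


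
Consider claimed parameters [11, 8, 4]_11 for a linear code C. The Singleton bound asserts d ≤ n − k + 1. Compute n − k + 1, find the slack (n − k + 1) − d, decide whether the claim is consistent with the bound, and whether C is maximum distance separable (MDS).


Singleton RHS = n − k + 1 = 4, slack = 0, bound satisfied, MDS.

Singleton bound: d ≤ n − k + 1.
Here n = 11, k = 8, so n − k + 1 = 4.
Given d = 4, check d ≤ 4: YES.
Slack = (n − k + 1) − d = 0.
The code is MDS (slack = 0).
Description: the claimed parameters are [11, 8, 4]_11; such a code would be MDS (meets Singleton bound).


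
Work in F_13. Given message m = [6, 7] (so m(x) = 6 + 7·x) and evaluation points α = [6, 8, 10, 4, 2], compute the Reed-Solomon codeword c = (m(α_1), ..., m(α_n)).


c = [9, 10, 11, 8, 7]

Message polynomial: m(x) = 6 + 7·x (mod 13).
For each evaluation point α_i, compute m(α_i) mod 13:
  α_1 = 6: Horner steps 7 → 9, so m(6) = 9.
  α_2 = 8: Horner steps 7 → 10, so m(8) = 10.
  α_3 = 10: Horner steps 7 → 11, so m(10) = 11.
  α_4 = 4: Horner steps 7 → 8, so m(4) = 8.
  α_5 = 2: Horner steps 7 → 7, so m(2) = 7.
Codeword c = [9, 10, 11, 8, 7] ∈ F_13^5.


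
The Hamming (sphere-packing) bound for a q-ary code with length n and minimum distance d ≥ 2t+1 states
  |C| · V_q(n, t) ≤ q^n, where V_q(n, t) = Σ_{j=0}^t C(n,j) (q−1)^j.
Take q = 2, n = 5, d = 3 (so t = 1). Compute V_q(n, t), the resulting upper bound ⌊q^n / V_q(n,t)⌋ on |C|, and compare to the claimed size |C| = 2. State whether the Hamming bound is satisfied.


V_q(n, t) = 6, q^n = 32, Hamming bound = 5, |C| = 2 ≤ bound (satisfied).

Step 1: Compute V_q(n, t) = Σ_{j=0}^1 C(n, j) (q−1)^j.
  j = 0: C(5,0)·(1)^0 = 1·1 = 1.
  j = 1: C(5,1)·(1)^1 = 5·1 = 5.
  V_q(n, t) = 1 + 5 = 6.
Step 2: q^n = 2^5 = 32.
Step 3: Hamming bound ⌊q^n / V_q(n,t)⌋ = ⌊32/6⌋ = 5.
Step 4: Compare |C| = 2 to 5: satisfied.
The claimed |C| lies below the Hamming bound.


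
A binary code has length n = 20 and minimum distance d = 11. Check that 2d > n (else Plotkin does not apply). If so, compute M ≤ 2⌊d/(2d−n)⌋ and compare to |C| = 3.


Plotkin bound M ≤ 10; given |C| = 3 ≤ bound (satisfied).

Check applicability: 2d = 22, n = 20.
2d − n = 2 > 0, so Plotkin applies.
Compute d/(2d−n) = 11/2 ≈ 5.5000.
⌊d/(2d−n)⌋ = 5.
Plotkin bound: M ≤ 2·5 = 10.
Given |C| = 3, check: satisfied.
This |C| is below the Plotkin bound.


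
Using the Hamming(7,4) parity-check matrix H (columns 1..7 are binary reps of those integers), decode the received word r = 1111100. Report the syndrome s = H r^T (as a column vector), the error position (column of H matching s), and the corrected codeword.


s = (0, 0, 1)^T, error position = 1, corrected codeword c = 0111100

Compute s = H r^T mod 2 one row at a time:
  s_1 = 1 + 1 + 0 + 0 = 2 ≡ 0 (mod 2).
  s_2 = 1 + 1 + 0 + 0 = 2 ≡ 0 (mod 2).
  s_3 = 1 + 1 + 1 + 0 = 3 ≡ 1 (mod 2).
s = (0, 0, 1)^T — this equals column 1 of H (binary 001), so error is at position 1.
Correct: flip bit 1 of r = 1111100 to get c = 0111100.


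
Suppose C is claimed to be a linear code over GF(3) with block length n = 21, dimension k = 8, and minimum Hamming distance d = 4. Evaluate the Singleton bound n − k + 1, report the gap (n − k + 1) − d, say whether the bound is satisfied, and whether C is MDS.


Singleton RHS = n − k + 1 = 14, slack = 10, bound satisfied, not MDS.

Singleton bound: d ≤ n − k + 1.
Here n = 21, k = 8, so n − k + 1 = 14.
Given d = 4, check d ≤ 14: YES.
Slack = (n − k + 1) − d = 10.
The code is NOT MDS (slack = 10 > 0).
Description: the claimed parameters are [21, 8, 4]_3; such a code would be non-MDS.


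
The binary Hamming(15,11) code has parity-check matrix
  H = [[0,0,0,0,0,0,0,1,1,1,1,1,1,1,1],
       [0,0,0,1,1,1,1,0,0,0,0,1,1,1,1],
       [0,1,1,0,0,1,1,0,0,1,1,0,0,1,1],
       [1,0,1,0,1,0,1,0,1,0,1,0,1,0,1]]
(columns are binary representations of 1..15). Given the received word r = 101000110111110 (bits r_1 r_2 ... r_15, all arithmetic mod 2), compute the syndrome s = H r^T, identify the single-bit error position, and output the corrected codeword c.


s = (0, 0, 1, 1)^T, error position = 3, corrected codeword c = 100000110111110

Compute s = H r^T mod 2 one row at a time:
  s_1 = 1 + 0 + 1 + 1 + 1 + 1 + 1 + 0 = 6 ≡ 0 (mod 2).
  s_2 = 0 + 0 + 0 + 1 + 1 + 1 + 1 + 0 = 4 ≡ 0 (mod 2).
  s_3 = 0 + 1 + 0 + 1 + 1 + 1 + 1 + 0 = 5 ≡ 1 (mod 2).
  s_4 = 1 + 1 + 0 + 1 + 0 + 1 + 1 + 0 = 5 ≡ 1 (mod 2).
s = (0, 0, 1, 1)^T — this equals column 3 of H (binary 0011), so error is at position 3.
Correct: flip bit 3 of r = 101000110111110 to get c = 100000110111110.


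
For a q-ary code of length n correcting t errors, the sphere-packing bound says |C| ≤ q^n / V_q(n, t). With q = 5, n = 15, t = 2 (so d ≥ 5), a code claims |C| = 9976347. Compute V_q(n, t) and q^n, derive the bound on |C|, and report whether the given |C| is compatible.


V_q(n, t) = 1741, q^n = 30517578125, Hamming bound = 17528764, |C| = 9976347 ≤ bound (satisfied).

Step 1: Compute V_q(n, t) = Σ_{j=0}^2 C(n, j) (q−1)^j.
  j = 0: C(15,0)·(4)^0 = 1·1 = 1.
  j = 1: C(15,1)·(4)^1 = 15·4 = 60.
  j = 2: C(15,2)·(4)^2 = 105·16 = 1680.
  V_q(n, t) = 1 + 60 + 1680 = 1741.
Step 2: q^n = 5^15 = 30517578125.
Step 3: Hamming bound ⌊q^n / V_q(n,t)⌋ = ⌊30517578125/1741⌋ = 17528764.
Step 4: Compare |C| = 9976347 to 17528764: satisfied.
The claimed |C| lies below the Hamming bound.


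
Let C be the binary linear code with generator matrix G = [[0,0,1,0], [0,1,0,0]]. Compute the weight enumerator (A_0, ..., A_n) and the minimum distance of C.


Weight distribution: A_0 = 1, A_1 = 2, A_2 = 1. Minimum distance d = 1.

Enumerate all 2^2 = 4 messages m ∈ F_2^2.
For each, compute codeword c = mG in F_2^4, then tally its weight.
  m = 00 → c = 0000, weight = 0.
  m = 10 → c = 0010, weight = 1.
  m = 01 → c = 0100, weight = 1.
  m = 11 → c = 0110, weight = 2.
Tally weights:
  weight 0: 1 codewords.
  weight 1: 2 codewords.
  weight 2: 1 codewords.
Minimum distance d = smallest w > 0 with A_w > 0 = 1.
Sanity: Σ A_w = 4 = 2^2 = 4 ✓.


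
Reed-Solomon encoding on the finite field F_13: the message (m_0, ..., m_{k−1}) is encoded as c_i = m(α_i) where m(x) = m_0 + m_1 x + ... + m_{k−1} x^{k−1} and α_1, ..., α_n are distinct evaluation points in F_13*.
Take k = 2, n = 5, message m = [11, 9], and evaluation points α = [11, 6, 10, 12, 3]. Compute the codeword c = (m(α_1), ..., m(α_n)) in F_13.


c = [6, 0, 10, 2, 12]

Message polynomial: m(x) = 11 + 9·x (mod 13).
For each evaluation point α_i, compute m(α_i) mod 13:
  α_1 = 11: Horner steps 9 → 6, so m(11) = 6.
  α_2 = 6: Horner steps 9 → 0, so m(6) = 0.
  α_3 = 10: Horner steps 9 → 10, so m(10) = 10.
  α_4 = 12: Horner steps 9 → 2, so m(12) = 2.
  α_5 = 3: Horner steps 9 → 12, so m(3) = 12.
Codeword c = [6, 0, 10, 2, 12] ∈ F_13^5.


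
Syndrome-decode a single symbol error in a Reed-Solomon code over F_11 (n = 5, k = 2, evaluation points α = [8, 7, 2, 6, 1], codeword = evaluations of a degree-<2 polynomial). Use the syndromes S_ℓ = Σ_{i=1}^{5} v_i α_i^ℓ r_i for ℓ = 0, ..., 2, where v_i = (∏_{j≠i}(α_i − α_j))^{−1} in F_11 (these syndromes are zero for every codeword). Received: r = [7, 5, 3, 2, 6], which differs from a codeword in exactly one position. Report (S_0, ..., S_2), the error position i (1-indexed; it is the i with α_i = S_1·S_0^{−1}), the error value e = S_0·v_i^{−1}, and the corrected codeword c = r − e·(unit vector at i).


S = (2, 3, 10), error at position 2, error magnitude e = 6, c = [7, 10, 3, 2, 6].

Step 1: column multipliers v_i = (∏_{j≠i}(α_i − α_j))^{−1} mod 11.
  i = 1 (α = 8): (8−7)(8−2)(8−6)(8−1) = 1·6·2·7 = 84 ≡ 7, so v_1 = 7^{−1} = 8 (mod 11).
  i = 2 (α = 7): (7−8)(7−2)(7−6)(7−1) = (−1)·5·1·6 = −30 ≡ 3, so v_2 = 3^{−1} = 4 (mod 11).
  i = 3 (α = 2): (2−8)(2−7)(2−6)(2−1) = (−6)·(−5)·(−4)·1 = −120 ≡ 1, so v_3 = 1^{−1} = 1 (mod 11).
  i = 4 (α = 6): (6−8)(6−7)(6−2)(6−1) = (−2)·(−1)·4·5 = 40 ≡ 7, so v_4 = 7^{−1} = 8 (mod 11).
  i = 5 (α = 1): (1−8)(1−7)(1−2)(1−6) = (−7)·(−6)·(−1)·(−5) = 210 ≡ 1, so v_5 = 1^{−1} = 1 (mod 11).
  v = [8, 4, 1, 8, 1].
Step 2: syndromes of r = [7, 5, 3, 2, 6] (all sums mod 11).
  S_0 = Σ v_i r_i = 8·7 + 4·5 + 1·3 + 8·2 + 1·6 = 101 ≡ 2.
  S_1 = Σ v_i α_i r_i = 8·8·7 + 4·7·5 + 1·2·3 + 8·6·2 + 1·1·6 = 696 ≡ 3.
  α_i^2 mod 11 = [9, 5, 4, 3, 1].
  S_2 = Σ v_i α_i^2 r_i = 8·9·7 + 4·5·5 + 1·4·3 + 8·3·2 + 1·1·6 = 670 ≡ 10.
  S = (2, 3, 10) ≠ 0, so r is not a codeword (an error is present).
Step 3: locate the error. For a single error e at position i, S_ℓ = v_i·e·α_i^ℓ, so α_err = S_1/S_0.
  S_0^{−1} = 2^{−1} = 6 (mod 11), so α_err = 3·6 = 18 ≡ 7 = α_2. Error position i = 2.
  Consistency check: S_2/S_1 = 10·4 = 40 ≡ 7 = α_err ✓ (single-error assumption holds).
Step 4: error magnitude e = S_0/v_2 = S_0·∏_{j≠2}(α_2 − α_j) = 2·3 = 6 ≡ 6 (mod 11).
Step 5: correct position 2: c_2 = r_2 − e = 5 − 6 ≡ 10 (mod 11). Hence c = [7, 10, 3, 2, 6].
  Check: interpolating c through the α_i gives m(x) = 9 + 8·x (degree < 2) with m(α_i) = c_i for every i, so c is indeed a codeword.


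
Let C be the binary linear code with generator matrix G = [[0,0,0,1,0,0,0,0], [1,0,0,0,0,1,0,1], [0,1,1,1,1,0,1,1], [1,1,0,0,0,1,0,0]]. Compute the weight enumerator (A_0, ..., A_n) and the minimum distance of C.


Weight distribution: A_0 = 1, A_1 = 1, A_2 = 1, A_3 = 4, A_4 = 3, A_5 = 1, A_6 = 3, A_7 = 2. Minimum distance d = 1.

Enumerate all 2^4 = 16 messages m ∈ F_2^4.
For each, compute codeword c = mG in F_2^8, then tally its weight.
  m = 0000 → c = 00000000, weight = 0.
  m = 1000 → c = 00010000, weight = 1.
  m = 0100 → c = 10000101, weight = 3.
  m = 1100 → c = 10010101, weight = 4.
  m = 0010 → c = 01111011, weight = 6.
  m = 1010 → c = 01101011, weight = 5.
  m = 0110 → c = 11111110, weight = 7.
  m = 1110 → c = 11101110, weight = 6.
  m = 0001 → c = 11000100, weight = 3.
  m = 1001 → c = 11010100, weight = 4.
  m = 0101 → c = 01000001, weight = 2.
  m = 1101 → c = 01010001, weight = 3.
  m = 0011 → c = 10111111, weight = 7.
  m = 1011 → c = 10101111, weight = 6.
  m = 0111 → c = 00111010, weight = 4.
  m = 1111 → c = 00101010, weight = 3.
Tally weights:
  weight 0: 1 codewords.
  weight 1: 1 codewords.
  weight 2: 1 codewords.
  weight 3: 4 codewords.
  weight 4: 3 codewords.
  weight 5: 1 codewords.
  weight 6: 3 codewords.
  weight 7: 2 codewords.
Minimum distance d = smallest w > 0 with A_w > 0 = 1.
Sanity: Σ A_w = 16 = 2^4 = 16 ✓.


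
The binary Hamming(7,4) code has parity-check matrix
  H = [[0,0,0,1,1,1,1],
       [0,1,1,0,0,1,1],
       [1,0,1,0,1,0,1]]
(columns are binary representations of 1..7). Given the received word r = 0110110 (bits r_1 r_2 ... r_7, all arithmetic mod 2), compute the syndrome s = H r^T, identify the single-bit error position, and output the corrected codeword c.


s = (0, 1, 0)^T, error position = 2, corrected codeword c = 0010110

Compute s = H r^T mod 2 one row at a time:
  s_1 = 0 + 1 + 1 + 0 = 2 ≡ 0 (mod 2).
  s_2 = 1 + 1 + 1 + 0 = 3 ≡ 1 (mod 2).
  s_3 = 0 + 1 + 1 + 0 = 2 ≡ 0 (mod 2).
s = (0, 1, 0)^T — this equals column 2 of H (binary 010), so error is at position 2.
Correct: flip bit 2 of r = 0110110 to get c = 0010110.


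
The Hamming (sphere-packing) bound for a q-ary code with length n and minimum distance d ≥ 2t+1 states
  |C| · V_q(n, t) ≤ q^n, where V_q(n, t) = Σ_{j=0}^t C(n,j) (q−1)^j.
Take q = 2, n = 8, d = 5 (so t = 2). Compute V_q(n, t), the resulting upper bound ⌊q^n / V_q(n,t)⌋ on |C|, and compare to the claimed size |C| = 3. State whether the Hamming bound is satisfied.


V_q(n, t) = 37, q^n = 256, Hamming bound = 6, |C| = 3 ≤ bound (satisfied).

Step 1: Compute V_q(n, t) = Σ_{j=0}^2 C(n, j) (q−1)^j.
  j = 0: C(8,0)·(1)^0 = 1·1 = 1.
  j = 1: C(8,1)·(1)^1 = 8·1 = 8.
  j = 2: C(8,2)·(1)^2 = 28·1 = 28.
  V_q(n, t) = 1 + 8 + 28 = 37.
Step 2: q^n = 2^8 = 256.
Step 3: Hamming bound ⌊q^n / V_q(n,t)⌋ = ⌊256/37⌋ = 6.
Step 4: Compare |C| = 3 to 6: satisfied.
The claimed |C| lies below the Hamming bound.


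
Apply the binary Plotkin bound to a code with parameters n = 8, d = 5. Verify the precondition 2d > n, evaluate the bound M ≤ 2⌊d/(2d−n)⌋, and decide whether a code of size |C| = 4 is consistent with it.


Plotkin bound M ≤ 4; given |C| = 4 ≤ bound (satisfied).

Check applicability: 2d = 10, n = 8.
2d − n = 2 > 0, so Plotkin applies.
Compute d/(2d−n) = 5/2 ≈ 2.5000.
⌊d/(2d−n)⌋ = 2.
Plotkin bound: M ≤ 2·2 = 4.
Given |C| = 4, check: satisfied.
This |C| is at the Plotkin bound.


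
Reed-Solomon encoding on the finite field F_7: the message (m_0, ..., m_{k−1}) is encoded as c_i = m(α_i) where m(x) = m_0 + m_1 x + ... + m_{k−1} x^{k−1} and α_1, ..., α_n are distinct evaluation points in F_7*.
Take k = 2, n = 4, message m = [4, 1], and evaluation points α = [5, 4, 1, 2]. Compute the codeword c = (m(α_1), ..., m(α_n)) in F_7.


c = [2, 1, 5, 6]

Message polynomial: m(x) = 4 + 1·x (mod 7).
For each evaluation point α_i, compute m(α_i) mod 7:
  α_1 = 5: Horner steps 1 → 2, so m(5) = 2.
  α_2 = 4: Horner steps 1 → 1, so m(4) = 1.
  α_3 = 1: Horner steps 1 → 5, so m(1) = 5.
  α_4 = 2: Horner steps 1 → 6, so m(2) = 6.
Codeword c = [2, 1, 5, 6] ∈ F_7^4.


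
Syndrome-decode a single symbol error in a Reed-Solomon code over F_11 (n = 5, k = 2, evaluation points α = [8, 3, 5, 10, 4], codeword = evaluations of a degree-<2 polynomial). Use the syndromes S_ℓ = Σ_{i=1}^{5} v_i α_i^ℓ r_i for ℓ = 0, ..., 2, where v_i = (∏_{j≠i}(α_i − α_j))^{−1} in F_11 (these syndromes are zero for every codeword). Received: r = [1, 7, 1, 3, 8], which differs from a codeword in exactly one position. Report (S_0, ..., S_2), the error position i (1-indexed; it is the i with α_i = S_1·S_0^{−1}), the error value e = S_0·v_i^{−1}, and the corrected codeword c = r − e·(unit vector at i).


S = (10, 6, 8), error at position 3, error magnitude e = 3, c = [1, 7, 9, 3, 8].

Step 1: column multipliers v_i = (∏_{j≠i}(α_i − α_j))^{−1} mod 11.
  i = 1 (α = 8): (8−3)(8−5)(8−10)(8−4) = 5·3·(−2)·4 = −120 ≡ 1, so v_1 = 1^{−1} = 1 (mod 11).
  i = 2 (α = 3): (3−8)(3−5)(3−10)(3−4) = (−5)·(−2)·(−7)·(−1) = 70 ≡ 4, so v_2 = 4^{−1} = 3 (mod 11).
  i = 3 (α = 5): (5−8)(5−3)(5−10)(5−4) = (−3)·2·(−5)·1 = 30 ≡ 8, so v_3 = 8^{−1} = 7 (mod 11).
  i = 4 (α = 10): (10−8)(10−3)(10−5)(10−4) = 2·7·5·6 = 420 ≡ 2, so v_4 = 2^{−1} = 6 (mod 11).
  i = 5 (α = 4): (4−8)(4−3)(4−5)(4−10) = (−4)·1·(−1)·(−6) = −24 ≡ 9, so v_5 = 9^{−1} = 5 (mod 11).
  v = [1, 3, 7, 6, 5].
Step 2: syndromes of r = [1, 7, 1, 3, 8] (all sums mod 11).
  S_0 = Σ v_i r_i = 1·1 + 3·7 + 7·1 + 6·3 + 5·8 = 87 ≡ 10.
  S_1 = Σ v_i α_i r_i = 1·8·1 + 3·3·7 + 7·5·1 + 6·10·3 + 5·4·8 = 446 ≡ 6.
  α_i^2 mod 11 = [9, 9, 3, 1, 5].
  S_2 = Σ v_i α_i^2 r_i = 1·9·1 + 3·9·7 + 7·3·1 + 6·1·3 + 5·5·8 = 437 ≡ 8.
  S = (10, 6, 8) ≠ 0, so r is not a codeword (an error is present).
Step 3: locate the error. For a single error e at position i, S_ℓ = v_i·e·α_i^ℓ, so α_err = S_1/S_0.
  S_0^{−1} = 10^{−1} = 10 (mod 11), so α_err = 6·10 = 60 ≡ 5 = α_3. Error position i = 3.
  Consistency check: S_2/S_1 = 8·2 = 16 ≡ 5 = α_err ✓ (single-error assumption holds).
Step 4: error magnitude e = S_0/v_3 = S_0·∏_{j≠3}(α_3 − α_j) = 10·8 = 80 ≡ 3 (mod 11).
Step 5: correct position 3: c_3 = r_3 − e = 1 − 3 ≡ 9 (mod 11). Hence c = [1, 7, 9, 3, 8].
  Check: interpolating c through the α_i gives m(x) = 4 + 1·x (degree < 2) with m(α_i) = c_i for every i, so c is indeed a codeword.


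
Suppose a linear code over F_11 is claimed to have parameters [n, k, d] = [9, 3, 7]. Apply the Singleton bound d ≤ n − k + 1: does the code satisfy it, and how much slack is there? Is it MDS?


Singleton RHS = n − k + 1 = 7, slack = 0, bound satisfied, MDS.

Singleton bound: d ≤ n − k + 1.
Here n = 9, k = 3, so n − k + 1 = 7.
Given d = 7, check d ≤ 7: YES.
Slack = (n − k + 1) − d = 0.
The code is MDS (slack = 0).
Description: the claimed parameters are [9, 3, 7]_11; such a code would be MDS (meets Singleton bound).


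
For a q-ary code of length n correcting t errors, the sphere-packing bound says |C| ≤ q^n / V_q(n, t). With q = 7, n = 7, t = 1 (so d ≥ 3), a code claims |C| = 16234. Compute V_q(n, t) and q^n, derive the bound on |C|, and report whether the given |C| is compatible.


V_q(n, t) = 43, q^n = 823543, Hamming bound = 19152, |C| = 16234 ≤ bound (satisfied).

Step 1: Compute V_q(n, t) = Σ_{j=0}^1 C(n, j) (q−1)^j.
  j = 0: C(7,0)·(6)^0 = 1·1 = 1.
  j = 1: C(7,1)·(6)^1 = 7·6 = 42.
  V_q(n, t) = 1 + 42 = 43.
Step 2: q^n = 7^7 = 823543.
Step 3: Hamming bound ⌊q^n / V_q(n,t)⌋ = ⌊823543/43⌋ = 19152.
Step 4: Compare |C| = 16234 to 19152: satisfied.
The claimed |C| lies below the Hamming bound.


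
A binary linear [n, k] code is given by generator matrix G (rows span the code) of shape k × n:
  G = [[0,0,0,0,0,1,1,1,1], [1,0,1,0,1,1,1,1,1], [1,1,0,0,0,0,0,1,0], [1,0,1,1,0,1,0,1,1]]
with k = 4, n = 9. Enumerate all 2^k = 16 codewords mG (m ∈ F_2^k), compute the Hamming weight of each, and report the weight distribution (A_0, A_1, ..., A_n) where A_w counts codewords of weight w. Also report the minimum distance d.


Weight distribution: A_0 = 1, A_3 = 3, A_4 = 3, A_5 = 4, A_6 = 4, A_7 = 1. Minimum distance d = 3.

Enumerate all 2^4 = 16 messages m ∈ F_2^4.
For each, compute codeword c = mG in F_2^9, then tally its weight.
  m = 0000 → c = 000000000, weight = 0.
  m = 1000 → c = 000001111, weight = 4.
  m = 0100 → c = 101011111, weight = 7.
  m = 1100 → c = 101010000, weight = 3.
  m = 0010 → c = 110000010, weight = 3.
  m = 1010 → c = 110001101, weight = 5.
  m = 0110 → c = 011011101, weight = 6.
  m = 1110 → c = 011010010, weight = 4.
  m = 0001 → c = 101101011, weight = 6.
  m = 1001 → c = 101100100, weight = 4.
  m = 0101 → c = 000110100, weight = 3.
  m = 1101 → c = 000111011, weight = 5.
  m = 0011 → c = 011101001, weight = 5.
  m = 1011 → c = 011100110, weight = 5.
  m = 0111 → c = 110110110, weight = 6.
  m = 1111 → c = 110111001, weight = 6.
Tally weights:
  weight 0: 1 codewords.
  weight 3: 3 codewords.
  weight 4: 3 codewords.
  weight 5: 4 codewords.
  weight 6: 4 codewords.
  weight 7: 1 codewords.
Minimum distance d = smallest w > 0 with A_w > 0 = 3.
Sanity: Σ A_w = 16 = 2^4 = 16 ✓.


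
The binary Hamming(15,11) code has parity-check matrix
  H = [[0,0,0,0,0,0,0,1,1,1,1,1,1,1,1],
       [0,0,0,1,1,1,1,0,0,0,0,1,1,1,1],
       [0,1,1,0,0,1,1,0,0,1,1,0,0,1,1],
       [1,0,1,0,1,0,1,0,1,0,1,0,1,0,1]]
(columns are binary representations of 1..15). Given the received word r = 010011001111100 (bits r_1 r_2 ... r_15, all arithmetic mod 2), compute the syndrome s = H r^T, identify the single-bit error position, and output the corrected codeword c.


s = (1, 0, 0, 0)^T, error position = 8, corrected codeword c = 010011011111100

Compute s = H r^T mod 2 one row at a time:
  s_1 = 0 + 1 + 1 + 1 + 1 + 1 + 0 + 0 = 5 ≡ 1 (mod 2).
  s_2 = 0 + 1 + 1 + 0 + 1 + 1 + 0 + 0 = 4 ≡ 0 (mod 2).
  s_3 = 1 + 0 + 1 + 0 + 1 + 1 + 0 + 0 = 4 ≡ 0 (mod 2).
  s_4 = 0 + 0 + 1 + 0 + 1 + 1 + 1 + 0 = 4 ≡ 0 (mod 2).
s = (1, 0, 0, 0)^T — this equals column 8 of H (binary 1000), so error is at position 8.
Correct: flip bit 8 of r = 010011001111100 to get c = 010011011111100.


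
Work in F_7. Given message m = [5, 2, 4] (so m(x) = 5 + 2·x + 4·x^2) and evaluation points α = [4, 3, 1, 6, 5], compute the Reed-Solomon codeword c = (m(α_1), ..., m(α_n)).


c = [0, 5, 4, 0, 3]

Message polynomial: m(x) = 5 + 2·x + 4·x^2 (mod 7).
For each evaluation point α_i, compute m(α_i) mod 7:
  α_1 = 4: Horner steps 4 → 4 → 0, so m(4) = 0.
  α_2 = 3: Horner steps 4 → 0 → 5, so m(3) = 5.
  α_3 = 1: Horner steps 4 → 6 → 4, so m(1) = 4.
  α_4 = 6: Horner steps 4 → 5 → 0, so m(6) = 0.
  α_5 = 5: Horner steps 4 → 1 → 3, so m(5) = 3.
Codeword c = [0, 5, 4, 0, 3] ∈ F_7^5.


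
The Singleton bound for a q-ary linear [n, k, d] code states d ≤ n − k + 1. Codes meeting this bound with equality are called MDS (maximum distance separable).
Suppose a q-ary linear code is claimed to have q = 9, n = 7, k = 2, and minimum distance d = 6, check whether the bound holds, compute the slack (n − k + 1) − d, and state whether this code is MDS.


Singleton RHS = n − k + 1 = 6, slack = 0, bound satisfied, MDS.

Singleton bound: d ≤ n − k + 1.
Here n = 7, k = 2, so n − k + 1 = 6.
Given d = 6, check d ≤ 6: YES.
Slack = (n − k + 1) − d = 0.
The code is MDS (slack = 0).
Description: the claimed parameters are [7, 2, 6]_9; such a code would be MDS (meets Singleton bound).


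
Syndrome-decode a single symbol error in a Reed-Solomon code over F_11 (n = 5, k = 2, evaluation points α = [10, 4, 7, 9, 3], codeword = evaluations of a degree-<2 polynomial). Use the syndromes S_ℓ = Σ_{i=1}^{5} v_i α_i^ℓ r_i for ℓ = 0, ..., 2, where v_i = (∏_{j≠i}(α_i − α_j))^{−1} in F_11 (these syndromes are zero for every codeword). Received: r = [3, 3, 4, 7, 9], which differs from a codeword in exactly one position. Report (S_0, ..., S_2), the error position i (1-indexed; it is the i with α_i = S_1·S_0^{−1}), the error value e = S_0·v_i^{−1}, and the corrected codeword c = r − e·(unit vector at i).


S = (1, 4, 5), error at position 2, error magnitude e = 9, c = [3, 5, 4, 7, 9].

Step 1: column multipliers v_i = (∏_{j≠i}(α_i − α_j))^{−1} mod 11.
  i = 1 (α = 10): (10−4)(10−7)(10−9)(10−3) = 6·3·1·7 = 126 ≡ 5, so v_1 = 5^{−1} = 9 (mod 11).
  i = 2 (α = 4): (4−10)(4−7)(4−9)(4−3) = (−6)·(−3)·(−5)·1 = −90 ≡ 9, so v_2 = 9^{−1} = 5 (mod 11).
  i = 3 (α = 7): (7−10)(7−4)(7−9)(7−3) = (−3)·3·(−2)·4 = 72 ≡ 6, so v_3 = 6^{−1} = 2 (mod 11).
  i = 4 (α = 9): (9−10)(9−4)(9−7)(9−3) = (−1)·5·2·6 = −60 ≡ 6, so v_4 = 6^{−1} = 2 (mod 11).
  i = 5 (α = 3): (3−10)(3−4)(3−7)(3−9) = (−7)·(−1)·(−4)·(−6) = 168 ≡ 3, so v_5 = 3^{−1} = 4 (mod 11).
  v = [9, 5, 2, 2, 4].
Step 2: syndromes of r = [3, 3, 4, 7, 9] (all sums mod 11).
  S_0 = Σ v_i r_i = 9·3 + 5·3 + 2·4 + 2·7 + 4·9 = 100 ≡ 1.
  S_1 = Σ v_i α_i r_i = 9·10·3 + 5·4·3 + 2·7·4 + 2·9·7 + 4·3·9 = 620 ≡ 4.
  α_i^2 mod 11 = [1, 5, 5, 4, 9].
  S_2 = Σ v_i α_i^2 r_i = 9·1·3 + 5·5·3 + 2·5·4 + 2·4·7 + 4·9·9 = 522 ≡ 5.
  S = (1, 4, 5) ≠ 0, so r is not a codeword (an error is present).
Step 3: locate the error. For a single error e at position i, S_ℓ = v_i·e·α_i^ℓ, so α_err = S_1/S_0.
  S_0^{−1} = 1^{−1} = 1 (mod 11), so α_err = 4·1 = 4 ≡ 4 = α_2. Error position i = 2.
  Consistency check: S_2/S_1 = 5·3 = 15 ≡ 4 = α_err ✓ (single-error assumption holds).
Step 4: error magnitude e = S_0/v_2 = S_0·∏_{j≠2}(α_2 − α_j) = 1·9 = 9 ≡ 9 (mod 11).
Step 5: correct position 2: c_2 = r_2 − e = 3 − 9 ≡ 5 (mod 11). Hence c = [3, 5, 4, 7, 9].
  Check: interpolating c through the α_i gives m(x) = 10 + 7·x (degree < 2) with m(α_i) = c_i for every i, so c is indeed a codeword.


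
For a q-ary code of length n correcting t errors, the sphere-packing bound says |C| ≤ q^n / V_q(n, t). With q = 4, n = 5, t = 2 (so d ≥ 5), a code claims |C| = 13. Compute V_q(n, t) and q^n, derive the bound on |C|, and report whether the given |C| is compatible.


V_q(n, t) = 106, q^n = 1024, Hamming bound = 9, |C| = 13 > bound (violated).

Step 1: Compute V_q(n, t) = Σ_{j=0}^2 C(n, j) (q−1)^j.
  j = 0: C(5,0)·(3)^0 = 1·1 = 1.
  j = 1: C(5,1)·(3)^1 = 5·3 = 15.
  j = 2: C(5,2)·(3)^2 = 10·9 = 90.
  V_q(n, t) = 1 + 15 + 90 = 106.
Step 2: q^n = 4^5 = 1024.
Step 3: Hamming bound ⌊q^n / V_q(n,t)⌋ = ⌊1024/106⌋ = 9.
Step 4: Compare |C| = 13 to 9: violated.
The claimed |C| lies above the Hamming bound, so no 4-ary code of length 5 with d ≥ 5 can have 13 codewords.


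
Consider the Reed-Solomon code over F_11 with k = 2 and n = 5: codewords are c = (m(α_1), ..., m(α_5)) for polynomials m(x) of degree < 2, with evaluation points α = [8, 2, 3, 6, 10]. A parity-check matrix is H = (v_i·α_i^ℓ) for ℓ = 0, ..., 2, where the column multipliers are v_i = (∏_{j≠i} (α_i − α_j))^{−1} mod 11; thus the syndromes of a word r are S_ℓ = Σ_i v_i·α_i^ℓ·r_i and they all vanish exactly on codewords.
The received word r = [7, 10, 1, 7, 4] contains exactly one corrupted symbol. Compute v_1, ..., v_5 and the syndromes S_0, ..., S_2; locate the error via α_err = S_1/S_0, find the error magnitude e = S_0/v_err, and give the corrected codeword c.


S = (7, 1, 8), error at position 1, error magnitude e = 7, c = [0, 10, 1, 7, 4].

Step 1: column multipliers v_i = (∏_{j≠i}(α_i − α_j))^{−1} mod 11.
  i = 1 (α = 8): (8−2)(8−3)(8−6)(8−10) = 6·5·2·(−2) = −120 ≡ 1, so v_1 = 1^{−1} = 1 (mod 11).
  i = 2 (α = 2): (2−8)(2−3)(2−6)(2−10) = (−6)·(−1)·(−4)·(−8) = 192 ≡ 5, so v_2 = 5^{−1} = 9 (mod 11).
  i = 3 (α = 3): (3−8)(3−2)(3−6)(3−10) = (−5)·1·(−3)·(−7) = −105 ≡ 5, so v_3 = 5^{−1} = 9 (mod 11).
  i = 4 (α = 6): (6−8)(6−2)(6−3)(6−10) = (−2)·4·3·(−4) = 96 ≡ 8, so v_4 = 8^{−1} = 7 (mod 11).
  i = 5 (α = 10): (10−8)(10−2)(10−3)(10−6) = 2·8·7·4 = 448 ≡ 8, so v_5 = 8^{−1} = 7 (mod 11).
  v = [1, 9, 9, 7, 7].
Step 2: syndromes of r = [7, 10, 1, 7, 4] (all sums mod 11).
  S_0 = Σ v_i r_i = 1·7 + 9·10 + 9·1 + 7·7 + 7·4 = 183 ≡ 7.
  S_1 = Σ v_i α_i r_i = 1·8·7 + 9·2·10 + 9·3·1 + 7·6·7 + 7·10·4 = 837 ≡ 1.
  α_i^2 mod 11 = [9, 4, 9, 3, 1].
  S_2 = Σ v_i α_i^2 r_i = 1·9·7 + 9·4·10 + 9·9·1 + 7·3·7 + 7·1·4 = 679 ≡ 8.
  S = (7, 1, 8) ≠ 0, so r is not a codeword (an error is present).
Step 3: locate the error. For a single error e at position i, S_ℓ = v_i·e·α_i^ℓ, so α_err = S_1/S_0.
  S_0^{−1} = 7^{−1} = 8 (mod 11), so α_err = 1·8 = 8 ≡ 8 = α_1. Error position i = 1.
  Consistency check: S_2/S_1 = 8·1 = 8 ≡ 8 = α_err ✓ (single-error assumption holds).
Step 4: error magnitude e = S_0/v_1 = S_0·∏_{j≠1}(α_1 − α_j) = 7·1 = 7 ≡ 7 (mod 11).
Step 5: correct position 1: c_1 = r_1 − e = 7 − 7 ≡ 0 (mod 11). Hence c = [0, 10, 1, 7, 4].
  Check: interpolating c through the α_i gives m(x) = 6 + 2·x (degree < 2) with m(α_i) = c_i for every i, so c is indeed a codeword.


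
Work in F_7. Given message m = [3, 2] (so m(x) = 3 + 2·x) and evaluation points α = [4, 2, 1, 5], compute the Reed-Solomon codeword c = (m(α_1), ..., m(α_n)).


c = [4, 0, 5, 6]

Message polynomial: m(x) = 3 + 2·x (mod 7).
For each evaluation point α_i, compute m(α_i) mod 7:
  α_1 = 4: Horner steps 2 → 4, so m(4) = 4.
  α_2 = 2: Horner steps 2 → 0, so m(2) = 0.
  α_3 = 1: Horner steps 2 → 5, so m(1) = 5.
  α_4 = 5: Horner steps 2 → 6, so m(5) = 6.
Codeword c = [4, 0, 5, 6] ∈ F_7^4.


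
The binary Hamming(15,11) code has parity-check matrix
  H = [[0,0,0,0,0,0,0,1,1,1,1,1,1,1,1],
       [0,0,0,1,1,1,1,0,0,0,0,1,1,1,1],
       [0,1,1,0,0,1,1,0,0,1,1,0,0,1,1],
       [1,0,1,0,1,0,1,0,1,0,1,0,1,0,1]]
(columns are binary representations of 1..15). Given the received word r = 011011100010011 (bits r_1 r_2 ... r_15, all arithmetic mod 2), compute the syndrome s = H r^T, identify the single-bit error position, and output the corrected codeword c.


s = (1, 1, 1, 1)^T, error position = 15, corrected codeword c = 011011100010010

Compute s = H r^T mod 2 one row at a time:
  s_1 = 0 + 0 + 0 + 1 + 0 + 0 + 1 + 1 = 3 ≡ 1 (mod 2).
  s_2 = 0 + 1 + 1 + 1 + 0 + 0 + 1 + 1 = 5 ≡ 1 (mod 2).
  s_3 = 1 + 1 + 1 + 1 + 0 + 1 + 1 + 1 = 7 ≡ 1 (mod 2).
  s_4 = 0 + 1 + 1 + 1 + 0 + 1 + 0 + 1 = 5 ≡ 1 (mod 2).
s = (1, 1, 1, 1)^T — this equals column 15 of H (binary 1111), so error is at position 15.
Correct: flip bit 15 of r = 011011100010011 to get c = 011011100010010.


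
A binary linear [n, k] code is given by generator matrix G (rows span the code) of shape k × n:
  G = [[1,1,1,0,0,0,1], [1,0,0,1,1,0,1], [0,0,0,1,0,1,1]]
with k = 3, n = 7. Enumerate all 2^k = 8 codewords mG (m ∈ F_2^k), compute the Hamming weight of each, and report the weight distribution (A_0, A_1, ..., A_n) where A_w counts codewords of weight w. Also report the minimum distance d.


Weight distribution: A_0 = 1, A_3 = 2, A_4 = 3, A_5 = 2. Minimum distance d = 3.

Enumerate all 2^3 = 8 messages m ∈ F_2^3.
For each, compute codeword c = mG in F_2^7, then tally its weight.
  m = 000 → c = 0000000, weight = 0.
  m = 100 → c = 1110001, weight = 4.
  m = 010 → c = 1001101, weight = 4.
  m = 110 → c = 0111100, weight = 4.
  m = 001 → c = 0001011, weight = 3.
  m = 101 → c = 1111010, weight = 5.
  m = 011 → c = 1000110, weight = 3.
  m = 111 → c = 0110111, weight = 5.
Tally weights:
  weight 0: 1 codewords.
  weight 3: 2 codewords.
  weight 4: 3 codewords.
  weight 5: 2 codewords.
Minimum distance d = smallest w > 0 with A_w > 0 = 3.
Sanity: Σ A_w = 8 = 2^3 = 8 ✓.
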